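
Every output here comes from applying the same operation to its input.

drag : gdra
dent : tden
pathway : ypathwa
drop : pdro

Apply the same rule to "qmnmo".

oqmnm

Looking at the pairs, the operation is to move the last character to the front.
On "qmnmo" that produces "oqmnm".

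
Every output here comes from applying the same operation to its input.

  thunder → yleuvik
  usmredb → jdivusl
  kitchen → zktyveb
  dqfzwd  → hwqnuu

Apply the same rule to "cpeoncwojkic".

The transformation: shift every letter 9 places backward in the alphabet (wrapping around), then move the first character to the end.
For "cpeoncwojkic", step one produces "tgvfetnfabzt"; step two turns that into "gvfetnfabztt".

gvfetnfabztt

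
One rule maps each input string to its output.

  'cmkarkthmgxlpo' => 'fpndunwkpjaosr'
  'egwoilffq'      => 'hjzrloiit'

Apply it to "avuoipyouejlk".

dyxrlsbrxhmon

The rule is to shift every letter 3 places forward in the alphabet (wrapping around).
"avuoipyouejlk" → "dyxrlsbrxhmon".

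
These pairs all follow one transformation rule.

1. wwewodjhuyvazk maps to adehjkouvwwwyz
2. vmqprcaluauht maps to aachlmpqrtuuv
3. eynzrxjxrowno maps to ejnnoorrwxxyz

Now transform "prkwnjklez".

Rule — sort the characters into alphabetical order.
So "prkwnjklez" becomes "ejkklnprwz".

ejkklnprwz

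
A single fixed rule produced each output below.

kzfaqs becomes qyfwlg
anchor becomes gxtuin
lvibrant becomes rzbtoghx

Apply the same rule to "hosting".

Rule — take characters alternately from the front and the back (1st, last, 2nd, 2nd-last, ...), then shift every letter 6 places forward in the alphabet (wrapping around).
"hosting" → "hgonsit" → "nmutyoz".
(Check on "anchor": → "arnoch" → "gxtuin" ✓)

nmutyoz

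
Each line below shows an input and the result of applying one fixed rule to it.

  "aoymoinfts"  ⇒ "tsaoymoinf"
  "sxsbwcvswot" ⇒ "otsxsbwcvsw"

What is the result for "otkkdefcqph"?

In each case the input is transformed by: move the last 2 characters to the front (rotate right by 2).
Doing the same to "otkkdefcqph": "photkkdefcq".

photkkdefcq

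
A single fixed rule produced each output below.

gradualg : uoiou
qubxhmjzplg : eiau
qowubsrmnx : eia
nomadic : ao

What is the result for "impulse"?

ai

The pattern: shift every letter 12 places backward in the alphabet (wrapping around), then keep only the vowels.
For "impulse", step one produces "wadizgs"; step two turns that into "ai".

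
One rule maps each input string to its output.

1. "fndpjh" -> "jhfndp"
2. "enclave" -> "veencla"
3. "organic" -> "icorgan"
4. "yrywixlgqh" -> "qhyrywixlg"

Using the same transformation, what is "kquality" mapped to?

tykquali

In each case the input is transformed by: move the last 2 characters to the front (rotate right by 2).
On "kquality" that produces "tykquali".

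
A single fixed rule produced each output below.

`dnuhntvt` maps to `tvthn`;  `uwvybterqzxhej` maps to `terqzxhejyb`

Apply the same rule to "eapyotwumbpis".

The pattern: delete the first 3 characters, then move the first 2 characters to the end (rotate left by 2).
On "eapyotwumbpis" that produces "twumbpisyo".
(Check on "dnuhntvt": → "hntvt" → "tvthn" ✓)

twumbpisyo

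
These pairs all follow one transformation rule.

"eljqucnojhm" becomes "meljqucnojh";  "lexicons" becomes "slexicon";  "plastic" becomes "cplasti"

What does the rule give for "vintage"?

The transformation: move the last character to the front.
On "vintage" that produces "evintag".

evintag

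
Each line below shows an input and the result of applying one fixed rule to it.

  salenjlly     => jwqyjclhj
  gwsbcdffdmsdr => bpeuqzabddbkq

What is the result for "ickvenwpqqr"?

opgaitcluno

What's happening: shift every letter 2 places backward in the alphabet (wrapping around), then move the last 2 characters to the front (rotate right by 2).
Starting from "ickvenwpqqr": after the first operation, "gaitclunoop"; after the second, "opgaitcluno".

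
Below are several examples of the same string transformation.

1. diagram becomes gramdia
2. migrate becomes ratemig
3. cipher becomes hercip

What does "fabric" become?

ricfab

In each case the input is transformed by: move the first 3 characters to the end (rotate left by 3).
So "fabric" becomes "ricfab".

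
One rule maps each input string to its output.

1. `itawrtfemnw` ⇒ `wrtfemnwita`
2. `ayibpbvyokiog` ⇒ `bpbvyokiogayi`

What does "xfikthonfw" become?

Each output is the input with this applied: move the first 3 characters to the end (rotate left by 3).
On "xfikthonfw" that produces "kthonfwxfi".

kthonfwxfi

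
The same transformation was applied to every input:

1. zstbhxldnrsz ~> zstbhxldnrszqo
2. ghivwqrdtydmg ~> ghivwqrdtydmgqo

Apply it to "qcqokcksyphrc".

Rule — append "qo".
Doing the same to "qcqokcksyphrc": "qcqokcksyphrcqo".

qcqokcksyphrcqo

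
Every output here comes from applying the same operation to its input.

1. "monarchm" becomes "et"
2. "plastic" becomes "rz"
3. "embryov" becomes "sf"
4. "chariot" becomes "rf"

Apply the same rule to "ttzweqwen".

Each output is the input with this applied: shift every letter 9 places backward in the alphabet (wrapping around), then keep one character in every 3, starting at position 3 (positions 3rd, 6th, 9th, ...).
For "ttzweqwen", step one produces "kkqnvhnve"; step two turns that into "qhe".

qhe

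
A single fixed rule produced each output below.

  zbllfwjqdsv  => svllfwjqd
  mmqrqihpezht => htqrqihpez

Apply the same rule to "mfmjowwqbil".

ilmjowwqb

In each case the input is transformed by: delete the first 2 characters, then move the last 2 characters to the front (rotate right by 2).
On "mfmjowwqbil": the first step gives "mjowwqbil", and the second then gives "ilmjowwqb".
(Check on "zbllfwjqdsv": → "llfwjqdsv" → "svllfwjqd" ✓)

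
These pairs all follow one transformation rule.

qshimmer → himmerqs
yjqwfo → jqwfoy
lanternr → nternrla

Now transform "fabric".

The rule is to move the last 2 characters to the front (rotate right by 2), then swap the front and back halves of the string.
For "fabric", step one produces "icfabr"; step two turns that into "abricf".

abricf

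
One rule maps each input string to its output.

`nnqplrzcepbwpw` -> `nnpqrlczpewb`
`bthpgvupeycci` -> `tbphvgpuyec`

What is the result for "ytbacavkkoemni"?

The transformation: delete the last 2 characters, then swap each adjacent pair of characters (1↔2, 3↔4, ...).
Starting from "ytbacavkkoemni": after the first operation, "ytbacavkkoem"; after the second, "tyabackvokme".

tyabackvokme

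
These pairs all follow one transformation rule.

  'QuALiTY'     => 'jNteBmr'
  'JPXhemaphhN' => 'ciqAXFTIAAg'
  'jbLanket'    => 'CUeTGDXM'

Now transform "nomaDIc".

GHFTwbV

Rule — shift every letter 7 places backward in the alphabet (wrapping around), then flip the case of every letter.
Starting from "nomaDIc": after the first operation, "ghftWBv"; after the second, "GHFTwbV".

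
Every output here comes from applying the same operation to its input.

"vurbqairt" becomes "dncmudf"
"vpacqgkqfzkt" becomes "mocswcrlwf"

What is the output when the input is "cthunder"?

What's happening: delete the first 2 characters, then shift every letter 12 places forward in the alphabet (wrapping around).
"cthunder" → "hunder" → "tgzpqd".

tgzpqd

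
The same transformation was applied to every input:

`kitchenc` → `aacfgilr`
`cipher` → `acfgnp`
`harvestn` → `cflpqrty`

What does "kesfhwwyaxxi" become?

The transformation: shift every letter 2 places backward in the alphabet (wrapping around), then sort the characters into alphabetical order.
On "kesfhwwyaxxi": the first step gives "icqdfuuwyvvg", and the second then gives "cdfgiquuvvwy".

cdfgiquuvvwy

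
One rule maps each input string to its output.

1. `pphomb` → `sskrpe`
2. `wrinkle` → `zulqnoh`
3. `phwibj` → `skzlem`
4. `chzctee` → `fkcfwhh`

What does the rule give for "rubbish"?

The pattern: shift every letter 3 places forward in the alphabet (wrapping around).
"rubbish" → "uxeelvk".

uxeelvk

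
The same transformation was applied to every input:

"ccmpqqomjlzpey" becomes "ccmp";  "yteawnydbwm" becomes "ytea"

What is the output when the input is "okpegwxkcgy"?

Looking at the pairs, the operation is to keep only the first 4 characters.
Applying that to "okpegwxkcgy" gives "okpe".

okpe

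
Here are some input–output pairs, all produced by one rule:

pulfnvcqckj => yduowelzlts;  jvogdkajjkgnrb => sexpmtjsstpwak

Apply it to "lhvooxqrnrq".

The rule is to shift every letter 9 places forward in the alphabet (wrapping around).
"lhvooxqrnrq" → "uqexxgzawaz".

uqexxgzawaz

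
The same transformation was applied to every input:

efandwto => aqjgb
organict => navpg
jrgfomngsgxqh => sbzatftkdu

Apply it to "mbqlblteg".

yoygrt

The pattern: delete the first 3 characters, then shift every letter 13 places forward in the alphabet (wrapping around) — i.e. ROT13.
For "mbqlblteg", step one produces "lblteg"; step two turns that into "yoygrt".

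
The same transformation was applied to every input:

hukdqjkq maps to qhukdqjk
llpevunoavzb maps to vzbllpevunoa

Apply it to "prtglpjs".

The rule is to move the first 3 characters to the end (rotate left by 3), then swap the front and back halves of the string.
Working it through for "prtglpjs": intermediate "glpjsprt", final "sprtglpj".

sprtglpj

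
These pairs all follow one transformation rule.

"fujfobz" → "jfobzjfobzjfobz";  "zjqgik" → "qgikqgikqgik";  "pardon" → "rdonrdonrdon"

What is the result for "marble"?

Looking at the pairs, the operation is to delete the first 2 characters, then write the whole string 3 times in a row.
Applying both steps to "marble": "rble", then "rblerblerble".

rblerblerble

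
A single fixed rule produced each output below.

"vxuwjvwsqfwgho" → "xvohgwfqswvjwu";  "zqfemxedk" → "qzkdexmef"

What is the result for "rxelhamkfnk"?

The rule is to reverse the string, then move the last 2 characters to the front (rotate right by 2).
For "rxelhamkfnk", step one produces "knfkmahlexr"; step two turns that into "xrknfkmahle".

xrknfkmahle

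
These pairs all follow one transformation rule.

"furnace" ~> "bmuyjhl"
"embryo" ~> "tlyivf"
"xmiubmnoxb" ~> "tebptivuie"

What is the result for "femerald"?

The rule is to shift every letter 7 places forward in the alphabet (wrapping around), then swap each adjacent pair of characters (1↔2, 3↔4, ...).
"femerald" → "mltlyhsk" → "lmlthyks".

lmlthyks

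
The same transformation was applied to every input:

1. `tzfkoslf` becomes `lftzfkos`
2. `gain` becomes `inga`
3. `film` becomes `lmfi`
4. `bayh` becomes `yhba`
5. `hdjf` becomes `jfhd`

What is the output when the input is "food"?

odfo

Each output is the input with this applied: move the last 2 characters to the front (rotate right by 2).
Applying that to "food" gives "odfo".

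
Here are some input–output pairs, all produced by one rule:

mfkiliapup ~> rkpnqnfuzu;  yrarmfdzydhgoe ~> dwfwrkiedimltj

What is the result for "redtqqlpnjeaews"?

wjiyvvqusojfjbx

The pattern: shift every letter 5 places forward in the alphabet (wrapping around).
Doing the same to "redtqqlpnjeaews": "wjiyvvqusojfjbx".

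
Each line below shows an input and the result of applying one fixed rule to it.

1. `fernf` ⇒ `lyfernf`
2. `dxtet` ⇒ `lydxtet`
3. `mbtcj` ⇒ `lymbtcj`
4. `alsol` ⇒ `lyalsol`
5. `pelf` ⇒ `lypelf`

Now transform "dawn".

lydawn

What's happening: prepend "ly".
Applying that to "dawn" gives "lydawn".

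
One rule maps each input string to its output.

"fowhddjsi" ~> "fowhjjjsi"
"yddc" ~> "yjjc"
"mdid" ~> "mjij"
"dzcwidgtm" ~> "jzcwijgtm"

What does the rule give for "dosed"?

josej

The pattern: replace every "d" with "j".
For "dosed" the result is "josej".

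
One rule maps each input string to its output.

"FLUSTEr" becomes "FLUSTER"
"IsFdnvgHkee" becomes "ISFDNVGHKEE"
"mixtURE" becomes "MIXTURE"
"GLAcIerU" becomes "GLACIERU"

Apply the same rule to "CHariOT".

CHARIOT

What's happening: convert every letter to uppercase.
So "CHariOT" becomes "CHARIOT".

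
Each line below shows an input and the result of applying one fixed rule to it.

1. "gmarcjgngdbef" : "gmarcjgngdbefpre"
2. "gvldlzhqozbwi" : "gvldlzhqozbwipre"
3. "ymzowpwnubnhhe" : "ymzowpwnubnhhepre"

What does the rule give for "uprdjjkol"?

In each case the input is transformed by: append "pre".
On "uprdjjkol" that produces "uprdjjkolpre".

uprdjjkolpre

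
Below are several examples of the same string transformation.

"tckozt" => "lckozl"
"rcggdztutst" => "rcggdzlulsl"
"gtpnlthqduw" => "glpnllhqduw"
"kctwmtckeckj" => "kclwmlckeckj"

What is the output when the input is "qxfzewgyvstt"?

The rule is to replace every "t" with "l".
For "qxfzewgyvstt" the result is "qxfzewgyvsll".

qxfzewgyvsll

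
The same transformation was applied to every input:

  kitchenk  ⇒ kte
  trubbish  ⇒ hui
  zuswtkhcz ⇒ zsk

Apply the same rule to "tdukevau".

uuv

The transformation: move the last character to the front, then keep one character in every 3, starting at position 1 (positions 1st, 4th, 7th, ...).
On "tdukevau": the first step gives "utdukeva", and the second then gives "uuv".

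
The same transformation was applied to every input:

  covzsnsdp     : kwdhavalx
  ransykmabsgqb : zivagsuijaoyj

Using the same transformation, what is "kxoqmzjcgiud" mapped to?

Rule — shift every letter 8 places forward in the alphabet (wrapping around).
Doing the same to "kxoqmzjcgiud": "sfwyuhrkoqcl".

sfwyuhrkoqcl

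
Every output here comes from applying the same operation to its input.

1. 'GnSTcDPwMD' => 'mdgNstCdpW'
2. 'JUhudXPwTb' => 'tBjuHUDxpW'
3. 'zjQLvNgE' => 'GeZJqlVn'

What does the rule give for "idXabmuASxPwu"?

WUIDxABMUasXp

Looking at the pairs, the operation is to move the last 2 characters to the front (rotate right by 2), then flip the case of every letter.
"idXabmuASxPwu" → "wuidXabmuASxP" → "WUIDxABMUasXp".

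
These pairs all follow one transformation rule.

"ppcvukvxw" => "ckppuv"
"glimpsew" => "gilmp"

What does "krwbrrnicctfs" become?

bcciknrrrw

Rule — delete the last 3 characters, then sort the characters into alphabetical order.
Working it through for "krwbrrnicctfs": intermediate "krwbrrnicc", final "bcciknrrrw".
(Check on "ppcvukvxw": → "ppcvuk" → "ckppuv" ✓)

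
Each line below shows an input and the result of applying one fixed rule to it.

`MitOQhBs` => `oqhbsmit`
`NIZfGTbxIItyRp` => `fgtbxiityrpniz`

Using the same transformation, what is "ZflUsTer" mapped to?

usterzfl

Looking at the pairs, the operation is to move the first 3 characters to the end (rotate left by 3), then convert every letter to lowercase.
"ZflUsTer" → "UsTerZfl" → "usterzfl".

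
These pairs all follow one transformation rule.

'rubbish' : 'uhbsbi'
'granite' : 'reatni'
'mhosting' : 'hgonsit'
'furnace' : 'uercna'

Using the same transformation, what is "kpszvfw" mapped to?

The rule is to delete the first character, then take characters alternately from the front and the back (1st, last, 2nd, 2nd-last, ...).
Starting from "kpszvfw": after the first operation, "pszvfw"; after the second, "pwsfzv".
(Check on "mhosting": → "hosting" → "hgonsit" ✓)

pwsfzv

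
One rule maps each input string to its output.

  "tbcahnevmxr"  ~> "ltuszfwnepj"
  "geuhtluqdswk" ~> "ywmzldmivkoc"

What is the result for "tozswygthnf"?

Each output is the input with this applied: shift every letter 8 places backward in the alphabet (wrapping around).
Applying that to "tozswygthnf" gives "lgrkoqylzfx".

lgrkoqylzfx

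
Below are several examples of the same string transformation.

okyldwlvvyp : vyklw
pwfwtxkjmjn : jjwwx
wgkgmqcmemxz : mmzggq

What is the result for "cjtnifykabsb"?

kbbjnf

In each case the input is transformed by: keep every other character starting from the second (positions 2nd, 4th, 6th, ...), then move the first 3 characters to the end (rotate left by 3).
On "cjtnifykabsb": the first step gives "jnfkbb", and the second then gives "kbbjnf".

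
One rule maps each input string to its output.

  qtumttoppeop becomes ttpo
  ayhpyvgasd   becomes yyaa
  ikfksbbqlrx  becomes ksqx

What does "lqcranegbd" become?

qagl

Each output is the input with this applied: move the first character to the end, then keep one character in every 3, starting at position 1 (positions 1st, 4th, 7th, ...).
"lqcranegbd" → "qcranegbdl" → "qagl".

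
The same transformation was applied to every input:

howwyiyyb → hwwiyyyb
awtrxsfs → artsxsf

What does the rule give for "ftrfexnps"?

ffrxepns

Rule — swap each adjacent pair of characters (1↔2, 3↔4, ...), then delete the first character.
Applying that to "ftrfexnps" gives "ffrxepns".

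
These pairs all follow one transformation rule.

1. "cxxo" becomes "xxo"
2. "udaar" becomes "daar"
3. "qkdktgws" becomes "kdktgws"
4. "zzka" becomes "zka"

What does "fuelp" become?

Rule — delete the first character.
On "fuelp" that produces "uelp".

uelp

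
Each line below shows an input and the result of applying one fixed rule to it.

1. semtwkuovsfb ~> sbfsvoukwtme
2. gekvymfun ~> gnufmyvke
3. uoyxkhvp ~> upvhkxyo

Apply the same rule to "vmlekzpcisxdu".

vudxsicpzkelm

Looking at the pairs, the operation is to reverse the string, then move the last character to the front.
So "vmlekzpcisxdu" becomes "vudxsicpzkelm".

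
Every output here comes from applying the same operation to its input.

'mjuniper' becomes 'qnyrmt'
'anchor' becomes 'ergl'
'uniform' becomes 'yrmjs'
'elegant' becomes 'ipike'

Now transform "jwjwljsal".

Rule — shift every letter 4 places forward in the alphabet (wrapping around), then delete the last 2 characters.
Starting from "jwjwljsal": after the first operation, "nanapnwep"; after the second, "nanapnw".
(Check on "mjuniper": → "qnyrmtiv" → "qnyrmt" ✓)

nanapnw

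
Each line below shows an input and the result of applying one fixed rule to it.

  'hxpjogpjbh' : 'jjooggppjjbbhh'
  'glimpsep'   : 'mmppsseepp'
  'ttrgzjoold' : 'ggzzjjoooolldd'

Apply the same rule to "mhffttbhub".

Rule — delete the first 3 characters, then double every character.
On "mhffttbhub": the first step gives "fttbhub", and the second then gives "ffttttbbhhuubb".

ffttttbbhhuubb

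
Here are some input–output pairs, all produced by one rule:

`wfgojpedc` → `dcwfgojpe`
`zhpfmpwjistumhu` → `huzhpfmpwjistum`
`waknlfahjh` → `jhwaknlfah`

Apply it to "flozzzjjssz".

Looking at the pairs, the operation is to move the last 2 characters to the front (rotate right by 2).
On "flozzzjjssz" that produces "szflozzzjjs".

szflozzzjjs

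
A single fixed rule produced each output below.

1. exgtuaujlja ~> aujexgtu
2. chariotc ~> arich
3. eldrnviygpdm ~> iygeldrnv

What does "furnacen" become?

rnafu

In each case the input is transformed by: delete the last 3 characters, then move the last 3 characters to the front (rotate right by 3).
Applying both steps to "furnacen": "furna", then "rnafu".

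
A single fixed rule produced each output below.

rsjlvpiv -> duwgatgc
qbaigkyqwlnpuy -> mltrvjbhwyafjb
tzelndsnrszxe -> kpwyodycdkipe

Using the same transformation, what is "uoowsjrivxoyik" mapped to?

zzhductgizjtvf

In each case the input is transformed by: shift every letter 11 places forward in the alphabet (wrapping around), then move the first character to the end.
For "uoowsjrivxoyik", step one produces "fzzhductgizjtv"; step two turns that into "zzhductgizjtvf".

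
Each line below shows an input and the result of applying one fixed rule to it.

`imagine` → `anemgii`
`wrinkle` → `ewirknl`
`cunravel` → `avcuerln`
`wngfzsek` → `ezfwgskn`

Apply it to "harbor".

What's happening: sort the characters into alphabetical order, then take characters alternately from the front and the back (1st, last, 2nd, 2nd-last, ...).
"harbor" → "abhorr" → "arbrho".

arbrho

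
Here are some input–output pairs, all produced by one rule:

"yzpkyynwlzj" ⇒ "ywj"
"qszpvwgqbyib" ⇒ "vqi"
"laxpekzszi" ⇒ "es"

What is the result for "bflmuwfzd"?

uz

Looking at the pairs, the operation is to delete the first 2 characters, then keep one character in every 3, starting at position 3 (positions 3rd, 6th, 9th, ...).
For "bflmuwfzd", step one produces "lmuwfzd"; step two turns that into "uz".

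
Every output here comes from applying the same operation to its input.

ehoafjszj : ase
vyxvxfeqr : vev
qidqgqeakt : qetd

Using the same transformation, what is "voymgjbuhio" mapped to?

Rule — move the first 3 characters to the end (rotate left by 3), then keep one character in every 3, starting at position 1 (positions 1st, 4th, 7th, ...).
On "voymgjbuhio" that produces "mbio".
(Check on "qidqgqeakt": → "qgqeaktqid" → "qetd" ✓)

mbio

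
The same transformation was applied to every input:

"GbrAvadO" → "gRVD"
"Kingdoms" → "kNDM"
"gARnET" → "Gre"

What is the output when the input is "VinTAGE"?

Each output is the input with this applied: keep every other character starting from the first (positions 1st, 3rd, 5th, ...), then flip the case of every letter.
"VinTAGE" → "VnAE" → "vNae".

vNae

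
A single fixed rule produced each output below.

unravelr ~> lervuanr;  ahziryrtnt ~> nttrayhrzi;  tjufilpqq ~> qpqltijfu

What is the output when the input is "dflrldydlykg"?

The pattern: move the last 2 characters to the front (rotate right by 2), then take characters alternately from the front and the back (1st, last, 2nd, 2nd-last, ...).
Starting from "dflrldydlykg": after the first operation, "kgdflrldydly"; after the second, "kyglddfyldrl".

kyglddfyldrl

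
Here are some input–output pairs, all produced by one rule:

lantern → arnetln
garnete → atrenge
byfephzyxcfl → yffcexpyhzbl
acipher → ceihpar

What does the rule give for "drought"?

In each case the input is transformed by: take characters alternately from the front and the back (1st, last, 2nd, 2nd-last, ...), then move the first 2 characters to the end (rotate left by 2).
Working it through for "drought": intermediate "dtrhogu", final "rhogudt".

rhogudt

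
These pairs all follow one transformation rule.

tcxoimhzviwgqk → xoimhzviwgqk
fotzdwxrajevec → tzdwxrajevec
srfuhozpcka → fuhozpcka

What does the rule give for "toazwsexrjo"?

Rule — delete the first 2 characters.
On "toazwsexrjo" that produces "azwsexrjo".

azwsexrjo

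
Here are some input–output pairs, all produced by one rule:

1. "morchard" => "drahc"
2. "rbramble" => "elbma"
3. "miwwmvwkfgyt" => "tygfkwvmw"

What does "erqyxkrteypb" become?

The rule is to reverse the string, then delete the last 3 characters.
For "erqyxkrteypb", step one produces "bpyetrkxyqre"; step two turns that into "bpyetrkxy".

bpyetrkxy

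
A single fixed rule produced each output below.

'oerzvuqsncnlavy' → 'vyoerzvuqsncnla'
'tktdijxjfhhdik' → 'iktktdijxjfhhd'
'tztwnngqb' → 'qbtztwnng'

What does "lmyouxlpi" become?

pilmyouxl

The transformation: move the last 2 characters to the front (rotate right by 2).
Doing the same to "lmyouxlpi": "pilmyouxl".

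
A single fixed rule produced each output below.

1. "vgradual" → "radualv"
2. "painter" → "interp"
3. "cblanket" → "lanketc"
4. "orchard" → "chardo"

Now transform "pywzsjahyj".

Each output is the input with this applied: move the first character to the end, then delete the first character.
"pywzsjahyj" → "ywzsjahyjp" → "wzsjahyjp".

wzsjahyjp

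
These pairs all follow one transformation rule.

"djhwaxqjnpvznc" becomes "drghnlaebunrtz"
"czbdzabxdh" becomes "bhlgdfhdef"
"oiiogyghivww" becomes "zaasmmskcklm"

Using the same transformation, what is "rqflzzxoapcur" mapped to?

gyvvujpddbset

The pattern: shift every letter 4 places forward in the alphabet (wrapping around), then move the last 3 characters to the front (rotate right by 3).
For "rqflzzxoapcur", step one produces "vujpddbsetgyv"; step two turns that into "gyvvujpddbset".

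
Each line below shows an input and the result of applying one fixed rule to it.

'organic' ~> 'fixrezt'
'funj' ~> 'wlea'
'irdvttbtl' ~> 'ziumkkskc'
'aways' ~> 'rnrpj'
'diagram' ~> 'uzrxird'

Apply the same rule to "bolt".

In each case the input is transformed by: shift every letter 9 places backward in the alphabet (wrapping around).
For "bolt" the result is "sfck".

sfck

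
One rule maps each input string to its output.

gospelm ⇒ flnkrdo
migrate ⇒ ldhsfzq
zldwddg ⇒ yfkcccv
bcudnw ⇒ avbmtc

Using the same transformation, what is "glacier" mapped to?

Looking at the pairs, the operation is to shift every letter 1 place backward in the alphabet (wrapping around), then take characters alternately from the front and the back (1st, last, 2nd, 2nd-last, ...).
"glacier" → "fqkdzhb".

fqkdzhb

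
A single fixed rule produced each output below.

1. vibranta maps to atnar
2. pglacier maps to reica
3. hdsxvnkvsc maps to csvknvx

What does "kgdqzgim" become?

In each case the input is transformed by: reverse the string, then delete the last 3 characters.
Working it through for "kgdqzgim": intermediate "migzqdgk", final "migzq".
(Check on "hdsxvnkvsc": → "csvknvxsdh" → "csvknvx" ✓)

migzq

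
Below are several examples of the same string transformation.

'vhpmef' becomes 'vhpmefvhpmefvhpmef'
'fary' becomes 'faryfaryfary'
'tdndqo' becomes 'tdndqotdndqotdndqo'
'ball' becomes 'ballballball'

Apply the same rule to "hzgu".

hzguhzguhzgu

Looking at the pairs, the operation is to write the whole string 3 times in a row.
On "hzgu" that produces "hzguhzguhzgu".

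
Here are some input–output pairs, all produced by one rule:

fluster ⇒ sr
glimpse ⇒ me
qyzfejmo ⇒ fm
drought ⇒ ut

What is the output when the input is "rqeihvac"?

ia

The pattern: move the first character to the end, then keep one character in every 3, starting at position 3 (positions 3rd, 6th, 9th, ...).
"rqeihvac" → "qeihvacr" → "ia".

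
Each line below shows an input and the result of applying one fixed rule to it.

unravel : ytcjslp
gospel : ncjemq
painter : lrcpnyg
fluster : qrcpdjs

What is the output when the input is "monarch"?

In each case the input is transformed by: move the first 3 characters to the end (rotate left by 3), then shift every letter 2 places backward in the alphabet (wrapping around).
Applying that to "monarch" gives "ypafkml".

ypafkml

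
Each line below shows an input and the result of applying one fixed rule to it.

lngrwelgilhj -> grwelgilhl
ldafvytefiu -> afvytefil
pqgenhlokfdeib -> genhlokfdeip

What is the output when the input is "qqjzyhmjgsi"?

jzyhmjgsq

The transformation: swap the first and last characters, then delete the first 2 characters.
Working it through for "qqjzyhmjgsi": intermediate "iqjzyhmjgsq", final "jzyhmjgsq".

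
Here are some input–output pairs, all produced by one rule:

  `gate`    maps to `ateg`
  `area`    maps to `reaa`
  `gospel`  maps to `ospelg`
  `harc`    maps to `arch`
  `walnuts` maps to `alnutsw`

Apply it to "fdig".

The rule is to move the first character to the end.
So "fdig" becomes "digf".

digf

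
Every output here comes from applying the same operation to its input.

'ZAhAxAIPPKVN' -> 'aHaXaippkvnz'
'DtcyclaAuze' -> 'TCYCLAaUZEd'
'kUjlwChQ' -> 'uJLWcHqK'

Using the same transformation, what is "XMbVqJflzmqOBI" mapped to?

mBvQjFLZMQobix

Looking at the pairs, the operation is to flip the case of every letter, then move the first character to the end.
"XMbVqJflzmqOBI" → "xmBvQjFLZMQobi" → "mBvQjFLZMQobix".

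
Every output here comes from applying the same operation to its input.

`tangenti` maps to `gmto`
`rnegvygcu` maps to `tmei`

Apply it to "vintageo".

The pattern: shift every letter 6 places forward in the alphabet (wrapping around), then keep every other character starting from the second (positions 2nd, 4th, 6th, ...).
For "vintageo", step one produces "botzgmku"; step two turns that into "ozmu".

ozmu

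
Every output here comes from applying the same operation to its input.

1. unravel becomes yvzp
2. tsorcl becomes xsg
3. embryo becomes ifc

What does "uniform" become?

ymsq

In each case the input is transformed by: keep every other character starting from the first (positions 1st, 3rd, 5th, ...), then shift every letter 4 places forward in the alphabet (wrapping around).
Applying both steps to "uniform": "uiom", then "ymsq".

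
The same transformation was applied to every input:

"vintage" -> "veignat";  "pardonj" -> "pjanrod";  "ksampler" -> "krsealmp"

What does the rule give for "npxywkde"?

nepdxkyw

The transformation: take characters alternately from the front and the back (1st, last, 2nd, 2nd-last, ...).
"npxywkde" → "nepdxkyw".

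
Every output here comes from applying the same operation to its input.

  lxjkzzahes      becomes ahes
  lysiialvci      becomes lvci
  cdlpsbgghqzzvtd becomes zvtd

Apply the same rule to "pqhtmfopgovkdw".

In each case the input is transformed by: keep only the last 4 characters.
On "pqhtmfopgovkdw" that produces "vkdw".

vkdw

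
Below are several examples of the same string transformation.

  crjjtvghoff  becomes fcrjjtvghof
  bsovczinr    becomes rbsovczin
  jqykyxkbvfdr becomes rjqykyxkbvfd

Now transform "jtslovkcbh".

What's happening: move the last character to the front.
On "jtslovkcbh" that produces "hjtslovkcb".

hjtslovkcb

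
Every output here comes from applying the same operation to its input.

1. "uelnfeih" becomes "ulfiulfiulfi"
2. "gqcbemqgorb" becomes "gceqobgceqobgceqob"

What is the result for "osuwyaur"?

The pattern: keep every other character starting from the first (positions 1st, 3rd, 5th, ...), then write the whole string 3 times in a row.
Applying both steps to "osuwyaur": "ouyu", then "ouyuouyuouyu".

ouyuouyuouyu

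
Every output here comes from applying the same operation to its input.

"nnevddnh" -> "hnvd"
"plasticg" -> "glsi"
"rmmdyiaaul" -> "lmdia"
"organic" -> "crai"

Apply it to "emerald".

The transformation: move the last character to the front, then keep every other character starting from the first (positions 1st, 3rd, 5th, ...).
On "emerald": the first step gives "demeral", and the second then gives "dmrl".

dmrl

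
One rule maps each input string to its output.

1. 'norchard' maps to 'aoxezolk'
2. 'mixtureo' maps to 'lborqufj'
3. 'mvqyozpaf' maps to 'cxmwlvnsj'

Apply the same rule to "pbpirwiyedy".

Looking at the pairs, the operation is to reverse the string, then shift every letter 3 places backward in the alphabet (wrapping around).
For "pbpirwiyedy", step one produces "ydeyiwripbp"; step two turns that into "vabvftofmym".

vabvftofmym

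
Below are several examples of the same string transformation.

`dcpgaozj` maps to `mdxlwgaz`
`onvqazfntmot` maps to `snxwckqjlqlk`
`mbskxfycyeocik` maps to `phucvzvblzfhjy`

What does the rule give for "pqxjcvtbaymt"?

The pattern: move the first 2 characters to the end (rotate left by 2), then shift every letter 3 places backward in the alphabet (wrapping around).
For "pqxjcvtbaymt", step one produces "xjcvtbaymtpq"; step two turns that into "ugzsqyxvjqmn".

ugzsqyxvjqmn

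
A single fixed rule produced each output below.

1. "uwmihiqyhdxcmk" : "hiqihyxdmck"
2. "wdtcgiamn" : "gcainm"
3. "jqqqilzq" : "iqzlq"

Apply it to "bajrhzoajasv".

hrozjasav

The rule is to delete the first 3 characters, then swap each adjacent pair of characters (1↔2, 3↔4, ...).
Applying both steps to "bajrhzoajasv": "rhzoajasv", then "hrozjasav".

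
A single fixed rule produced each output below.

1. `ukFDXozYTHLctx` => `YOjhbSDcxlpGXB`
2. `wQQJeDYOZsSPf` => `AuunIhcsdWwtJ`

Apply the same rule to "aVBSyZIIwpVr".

EzfwCdmmATzV

Each output is the input with this applied: flip the case of every letter, then shift every letter 4 places forward in the alphabet (wrapping around).
On "aVBSyZIIwpVr": the first step gives "AvbsYziiWPvR", and the second then gives "EzfwCdmmATzV".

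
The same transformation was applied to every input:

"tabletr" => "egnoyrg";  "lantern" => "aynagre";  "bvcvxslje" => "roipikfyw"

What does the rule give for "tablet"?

Each output is the input with this applied: move the last character to the front, then shift every letter 13 places forward in the alphabet (wrapping around) — i.e. ROT13.
For "tablet" the result is "ggnoyr".

ggnoyr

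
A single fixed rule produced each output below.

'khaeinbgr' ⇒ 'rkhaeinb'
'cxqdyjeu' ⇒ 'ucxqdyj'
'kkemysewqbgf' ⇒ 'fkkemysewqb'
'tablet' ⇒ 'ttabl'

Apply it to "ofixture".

eofixtu

Looking at the pairs, the operation is to move the last 2 characters to the front (rotate right by 2), then delete the first character.
On "ofixture" that produces "eofixtu".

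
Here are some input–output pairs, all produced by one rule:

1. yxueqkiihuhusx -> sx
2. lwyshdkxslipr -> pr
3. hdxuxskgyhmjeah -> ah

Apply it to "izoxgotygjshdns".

ns

Rule — keep only the last 2 characters.
"izoxgotygjshdns" → "ns".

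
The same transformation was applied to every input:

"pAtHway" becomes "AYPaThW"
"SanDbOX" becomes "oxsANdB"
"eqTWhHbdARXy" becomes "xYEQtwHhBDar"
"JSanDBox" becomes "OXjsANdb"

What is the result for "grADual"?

The pattern: move the last 2 characters to the front (rotate right by 2), then flip the case of every letter.
For "grADual" the result is "ALGRadU".

ALGRadU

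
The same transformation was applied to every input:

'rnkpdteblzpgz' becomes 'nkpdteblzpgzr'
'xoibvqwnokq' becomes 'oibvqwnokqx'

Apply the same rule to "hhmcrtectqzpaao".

hmcrtectqzpaaoh

The rule is to move the first character to the end.
Doing the same to "hhmcrtectqzpaao": "hmcrtectqzpaaoh".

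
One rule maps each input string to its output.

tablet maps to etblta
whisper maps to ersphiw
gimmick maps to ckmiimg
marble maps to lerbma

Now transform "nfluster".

Each output is the input with this applied: reverse the string, then swap each adjacent pair of characters (1↔2, 3↔4, ...).
Starting from "nfluster": after the first operation, "retsulfn"; after the second, "erstlunf".
(Check on "gimmick": → "kcimmig" → "ckmiimg" ✓)

erstlunf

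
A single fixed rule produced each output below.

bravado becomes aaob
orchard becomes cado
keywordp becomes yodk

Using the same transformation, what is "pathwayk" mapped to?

What's happening: keep every other character starting from the first (positions 1st, 3rd, 5th, ...), then move the first character to the end.
On "pathwayk": the first step gives "ptwy", and the second then gives "twyp".

twyp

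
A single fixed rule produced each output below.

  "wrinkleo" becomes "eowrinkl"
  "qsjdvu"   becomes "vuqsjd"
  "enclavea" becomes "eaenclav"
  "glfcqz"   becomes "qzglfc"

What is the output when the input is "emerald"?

The rule is to move the last 2 characters to the front (rotate right by 2).
Applying that to "emerald" gives "ldemera".

ldemera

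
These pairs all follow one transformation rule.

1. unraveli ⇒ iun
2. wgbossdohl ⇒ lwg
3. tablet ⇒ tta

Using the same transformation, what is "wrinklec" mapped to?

cwr

What's happening: move the last character to the front, then keep only the first 3 characters.
"wrinklec" → "cwrinkle" → "cwr".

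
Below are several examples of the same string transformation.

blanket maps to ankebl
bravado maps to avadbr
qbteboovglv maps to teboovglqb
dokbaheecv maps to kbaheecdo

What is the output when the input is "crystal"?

What's happening: delete the last character, then move the first 2 characters to the end (rotate left by 2).
Starting from "crystal": after the first operation, "crysta"; after the second, "ystacr".
(Check on "bravado": → "bravad" → "avadbr" ✓)

ystacr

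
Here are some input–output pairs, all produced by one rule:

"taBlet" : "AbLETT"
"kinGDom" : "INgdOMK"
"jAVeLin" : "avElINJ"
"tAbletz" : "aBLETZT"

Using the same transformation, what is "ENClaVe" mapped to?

ncLAvEe

In each case the input is transformed by: move the first character to the end, then flip the case of every letter.
"ENClaVe" → "ncLAvEe".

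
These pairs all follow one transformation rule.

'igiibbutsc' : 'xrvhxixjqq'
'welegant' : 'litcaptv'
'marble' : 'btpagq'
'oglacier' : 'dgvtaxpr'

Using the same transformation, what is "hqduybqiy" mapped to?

wnfxsfjqn

Looking at the pairs, the operation is to shift every letter 11 places backward in the alphabet (wrapping around), then take characters alternately from the front and the back (1st, last, 2nd, 2nd-last, ...).
For "hqduybqiy" the result is "wnfxsfjqn".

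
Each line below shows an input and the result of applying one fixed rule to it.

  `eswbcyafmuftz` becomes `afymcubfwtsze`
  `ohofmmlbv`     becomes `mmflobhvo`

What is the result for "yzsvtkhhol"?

kthvhsozly

The rule is to take characters alternately from the front and the back (1st, last, 2nd, 2nd-last, ...), then reverse the string.
Working it through for "yzsvtkhhol": intermediate "ylzoshvhtk", final "kthvhsozly".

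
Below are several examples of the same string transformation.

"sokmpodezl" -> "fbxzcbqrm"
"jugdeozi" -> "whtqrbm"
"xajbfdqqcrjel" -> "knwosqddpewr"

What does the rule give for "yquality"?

ldhnyvg

In each case the input is transformed by: delete the last character, then shift every letter 13 places forward in the alphabet (wrapping around) — i.e. ROT13.
Applying that to "yquality" gives "ldhnyvg".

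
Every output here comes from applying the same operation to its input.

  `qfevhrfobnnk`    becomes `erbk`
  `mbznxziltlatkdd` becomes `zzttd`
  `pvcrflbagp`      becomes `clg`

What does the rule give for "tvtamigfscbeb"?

In each case the input is transformed by: keep one character in every 3, starting at position 3 (positions 3rd, 6th, 9th, ...).
On "tvtamigfscbeb" that produces "tise".

tise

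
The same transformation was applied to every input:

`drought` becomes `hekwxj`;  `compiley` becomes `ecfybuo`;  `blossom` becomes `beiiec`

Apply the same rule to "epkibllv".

What's happening: delete the first character, then shift every letter 10 places backward in the alphabet (wrapping around).
"epkibllv" → "pkibllv" → "fayrbbl".

fayrbbl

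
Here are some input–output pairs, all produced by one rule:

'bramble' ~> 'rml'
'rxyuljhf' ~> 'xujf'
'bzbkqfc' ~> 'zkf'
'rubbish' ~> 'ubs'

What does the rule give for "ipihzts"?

pht

The transformation: keep every other character starting from the second (positions 2nd, 4th, 6th, ...).
So "ipihzts" becomes "pht".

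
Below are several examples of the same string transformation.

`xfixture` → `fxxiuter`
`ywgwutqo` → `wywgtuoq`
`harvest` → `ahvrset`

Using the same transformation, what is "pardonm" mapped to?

The pattern: swap each adjacent pair of characters (1↔2, 3↔4, ...).
For "pardonm" the result is "apdrnom".

apdrnom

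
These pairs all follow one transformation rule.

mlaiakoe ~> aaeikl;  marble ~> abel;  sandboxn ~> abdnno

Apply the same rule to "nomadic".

Each output is the input with this applied: sort the characters into alphabetical order, then delete the last 2 characters.
Starting from "nomadic": after the first operation, "acdimno"; after the second, "acdim".

acdim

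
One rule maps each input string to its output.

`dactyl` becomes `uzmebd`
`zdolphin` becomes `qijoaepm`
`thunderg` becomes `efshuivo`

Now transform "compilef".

The rule is to shift every letter 1 place forward in the alphabet (wrapping around), then swap the front and back halves of the string.
On "compilef": the first step gives "dpnqjmfg", and the second then gives "jmfgdpnq".
(Check on "zdolphin": → "aepmqijo" → "qijoaepm" ✓)

jmfgdpnq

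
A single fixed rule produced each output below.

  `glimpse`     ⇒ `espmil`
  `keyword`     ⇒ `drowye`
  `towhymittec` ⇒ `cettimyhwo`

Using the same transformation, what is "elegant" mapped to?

tnagel

The transformation: delete the first character, then reverse the string.
Starting from "elegant": after the first operation, "legant"; after the second, "tnagel".
(Check on "keyword": → "eyword" → "drowye" ✓)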